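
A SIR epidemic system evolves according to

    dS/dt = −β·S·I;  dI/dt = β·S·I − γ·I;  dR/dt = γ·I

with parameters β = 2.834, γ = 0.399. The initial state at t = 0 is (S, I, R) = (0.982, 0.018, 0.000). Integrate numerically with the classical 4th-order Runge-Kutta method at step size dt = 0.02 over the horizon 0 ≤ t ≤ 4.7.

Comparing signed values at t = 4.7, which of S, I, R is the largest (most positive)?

t=0.000: state=(0.982, 0.018, 0.000)
step 1 (dt=0.02): k1=(-0.050, 0.043, 0.007), k2=(-0.051, 0.044, 0.007), k3=(-0.051, 0.044, 0.007), k4=(-0.052, 0.045, 0.008); state += dt/6·(k1+2k2+2k3+k4)
t=0.020: state=(0.981, 0.019, 0.000)
t=0.040: state=(0.980, 0.020, 0.000)
t=0.060: state=(0.979, 0.021, 0.000)
continuing one RK4 step at a time; state shown every 10 steps (Δt=0.2):
t=0.200: state=(0.969, 0.029, 0.002)
t=0.400: state=(0.949, 0.046, 0.005)
t=0.600: state=(0.918, 0.072, 0.009)
t=0.800: state=(0.873, 0.111, 0.017)
t=1.000: state=(0.808, 0.165, 0.027)
t=1.200: state=(0.722, 0.235, 0.043)
t=1.400: state=(0.618, 0.317, 0.065)
t=1.600: state=(0.504, 0.402, 0.094)
t=1.800: state=(0.392, 0.479, 0.129)
t=2.000: state=(0.294, 0.536, 0.170)
t=2.200: state=(0.214, 0.571, 0.214)
t=2.400: state=(0.154, 0.585, 0.261)
t=2.600: state=(0.111, 0.582, 0.307)
t=2.800: state=(0.080, 0.567, 0.353)
t=3.000: state=(0.058, 0.544, 0.398)
t=3.200: state=(0.043, 0.517, 0.440)
t=3.400: state=(0.032, 0.488, 0.480)
t=3.600: state=(0.025, 0.457, 0.518)
t=3.800: state=(0.019, 0.428, 0.553)
t=4.000: state=(0.015, 0.399, 0.586)
t=4.200: state=(0.012, 0.371, 0.617)
t=4.400: state=(0.010, 0.345, 0.645)
t=4.600: state=(0.008, 0.320, 0.672)
t=4.700: state=(0.008, 0.308, 0.684)
compare at T: S=0.008, I=0.308, R=0.684

largest component: R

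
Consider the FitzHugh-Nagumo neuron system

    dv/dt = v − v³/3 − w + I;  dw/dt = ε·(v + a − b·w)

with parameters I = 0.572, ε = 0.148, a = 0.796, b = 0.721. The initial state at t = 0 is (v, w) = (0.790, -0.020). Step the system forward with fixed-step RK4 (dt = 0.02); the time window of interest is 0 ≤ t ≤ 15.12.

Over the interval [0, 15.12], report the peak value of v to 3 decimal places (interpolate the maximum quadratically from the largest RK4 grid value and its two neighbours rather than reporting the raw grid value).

max v = 1.780

t=0.000: state=(0.790, -0.020)
step 1 (dt=0.02): k1=(1.218, 0.237), k2=(1.220, 0.238), k3=(1.220, 0.238), k4=(1.222, 0.240); state += dt/6·(k1+2k2+2k3+k4)
t=0.020: state=(0.814, -0.015)
t=0.040: state=(0.839, -0.010)
t=0.060: state=(0.863, -0.006)
continuing one RK4 step at a time; state shown every 25 steps (Δt=0.5):
t=0.500: state=(1.367, 0.117)
t=1.000: state=(1.696, 0.281)
t=1.500: state=(1.779, 0.450)
t=2.000: state=(1.757, 0.611)
t=2.500: state=(1.701, 0.762)
t=3.000: state=(1.632, 0.900)
t=3.500: state=(1.557, 1.025)
t=4.000: state=(1.477, 1.139)
t=4.500: state=(1.393, 1.240)
t=5.000: state=(1.301, 1.330)
t=5.500: state=(1.200, 1.409)
t=6.000: state=(1.087, 1.475)
t=6.500: state=(0.953, 1.530)
t=7.000: state=(0.788, 1.570)
t=7.500: state=(0.570, 1.595)
t=8.000: state=(0.253, 1.600)
t=8.500: state=(-0.245, 1.576)
t=9.000: state=(-0.982, 1.508)
t=9.500: state=(-1.661, 1.390)
t=10.000: state=(-1.927, 1.243)
t=10.500: state=(-1.960, 1.095)
t=11.000: state=(-1.930, 0.955)
t=11.500: state=(-1.885, 0.826)
t=12.000: state=(-1.837, 0.706)
t=12.500: state=(-1.789, 0.596)
t=13.000: state=(-1.741, 0.495)
t=13.500: state=(-1.694, 0.403)
t=14.000: state=(-1.647, 0.319)
t=14.500: state=(-1.600, 0.243)
t=15.000: state=(-1.553, 0.174)
t=15.120: state=(-1.542, 0.159)
largest grid value and its neighbours: v(1.540)=1.77980, v(1.560)=1.77992, v(1.580)=1.77991
parabola through these three points peaks at t≈1.568 with v≈1.77993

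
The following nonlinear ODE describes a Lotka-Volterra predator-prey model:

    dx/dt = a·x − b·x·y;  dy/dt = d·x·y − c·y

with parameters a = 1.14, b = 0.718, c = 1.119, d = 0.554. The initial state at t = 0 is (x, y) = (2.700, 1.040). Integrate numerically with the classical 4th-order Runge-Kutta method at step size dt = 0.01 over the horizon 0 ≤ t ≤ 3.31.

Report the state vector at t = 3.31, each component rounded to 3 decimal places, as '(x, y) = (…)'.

t=0.000: state=(2.700, 1.040)
step 1 (dt=0.01): k1=(1.062, 0.392), k2=(1.060, 0.396), k3=(1.060, 0.396), k4=(1.058, 0.399); state += dt/6·(k1+2k2+2k3+k4)
t=0.010: state=(2.711, 1.044)
t=0.020: state=(2.721, 1.048)
t=0.030: state=(2.732, 1.052)
continuing one RK4 step at a time; state shown every 20 steps (Δt=0.2):
t=0.200: state=(2.902, 1.134)
t=0.400: state=(3.070, 1.263)
t=0.600: state=(3.180, 1.429)
t=0.800: state=(3.209, 1.629)
t=1.000: state=(3.140, 1.852)
t=1.200: state=(2.973, 2.080)
t=1.400: state=(2.729, 2.282)
t=1.600: state=(2.442, 2.430)
t=1.800: state=(2.150, 2.505)
t=2.000: state=(1.884, 2.504)
t=2.200: state=(1.658, 2.434)
t=2.400: state=(1.481, 2.315)
t=2.600: state=(1.348, 2.164)
t=2.800: state=(1.256, 1.998)
t=3.000: state=(1.198, 1.829)
t=3.200: state=(1.171, 1.667)
t=3.310: state=(1.168, 1.583)

(x, y) = (1.168, 1.583)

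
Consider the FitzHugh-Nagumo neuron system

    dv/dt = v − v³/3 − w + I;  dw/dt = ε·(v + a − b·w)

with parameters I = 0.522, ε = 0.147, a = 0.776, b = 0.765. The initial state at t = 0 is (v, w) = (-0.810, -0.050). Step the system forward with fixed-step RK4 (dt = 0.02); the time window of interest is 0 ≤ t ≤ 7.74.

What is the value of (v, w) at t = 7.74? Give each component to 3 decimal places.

(v, w) = (-0.978, -0.196)

t=0.000: state=(-0.810, -0.050)
step 1 (dt=0.02): k1=(-0.061, 0.001), k2=(-0.061, 0.001), k3=(-0.061, 0.001), k4=(-0.061, 0.000); state += dt/6·(k1+2k2+2k3+k4)
t=0.020: state=(-0.811, -0.050)
t=0.040: state=(-0.812, -0.050)
t=0.060: state=(-0.814, -0.050)
continuing one RK4 step at a time; state shown every 25 steps (Δt=0.5):
t=0.500: state=(-0.843, -0.051)
t=1.000: state=(-0.880, -0.054)
t=1.500: state=(-0.919, -0.060)
t=2.000: state=(-0.957, -0.068)
t=2.500: state=(-0.992, -0.079)
t=3.000: state=(-1.022, -0.091)
t=3.500: state=(-1.045, -0.105)
t=4.000: state=(-1.060, -0.119)
t=4.500: state=(-1.067, -0.133)
t=5.000: state=(-1.068, -0.146)
t=5.500: state=(-1.061, -0.159)
t=6.000: state=(-1.050, -0.170)
t=6.500: state=(-1.033, -0.180)
t=7.000: state=(-1.013, -0.188)
t=7.500: state=(-0.990, -0.194)
t=7.740: state=(-0.978, -0.196)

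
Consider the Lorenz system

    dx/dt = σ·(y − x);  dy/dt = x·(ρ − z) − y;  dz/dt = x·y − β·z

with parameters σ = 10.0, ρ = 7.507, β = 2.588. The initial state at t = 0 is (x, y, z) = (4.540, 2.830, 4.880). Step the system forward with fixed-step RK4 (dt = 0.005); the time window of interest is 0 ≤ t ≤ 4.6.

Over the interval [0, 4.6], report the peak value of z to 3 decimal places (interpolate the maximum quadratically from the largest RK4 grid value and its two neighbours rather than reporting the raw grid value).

t=0.000: state=(4.540, 2.830, 4.880)
step 1 (dt=0.005): k1=(-17.100, 9.097, 0.219), k2=(-16.445, 8.959, 0.199), k3=(-16.465, 8.964, 0.202), k4=(-15.829, 8.831, 0.183); state += dt/6·(k1+2k2+2k3+k4)
t=0.005: state=(4.458, 2.875, 4.881)
t=0.010: state=(4.382, 2.918, 4.882)
t=0.015: state=(4.311, 2.961, 4.883)
continuing one RK4 step at a time; state shown every 40 steps (Δt=0.2):
t=0.200: state=(3.841, 4.129, 5.064)
t=0.400: state=(4.572, 4.890, 6.068)
t=0.600: state=(4.796, 4.677, 7.235)
t=0.800: state=(4.261, 3.925, 7.341)
t=1.000: state=(3.728, 3.567, 6.643)
t=1.200: state=(3.652, 3.726, 6.020)
t=1.400: state=(3.946, 4.140, 5.924)
t=1.600: state=(4.304, 4.437, 6.336)
t=1.800: state=(4.398, 4.355, 6.804)
t=2.000: state=(4.192, 4.056, 6.872)
t=2.200: state=(3.960, 3.883, 6.592)
t=2.400: state=(3.913, 3.941, 6.312)
t=2.600: state=(4.037, 4.120, 6.264)
t=2.800: state=(4.188, 4.244, 6.436)
t=3.000: state=(4.228, 4.211, 6.629)
t=3.200: state=(4.145, 4.089, 6.663)
t=3.400: state=(4.047, 4.012, 6.549)
t=3.600: state=(4.023, 4.034, 6.428)
t=3.800: state=(4.075, 4.110, 6.405)
t=4.000: state=(4.139, 4.162, 6.476)
t=4.200: state=(4.156, 4.149, 6.557)
t=4.400: state=(4.122, 4.099, 6.573)
t=4.600: state=(4.081, 4.066, 6.526)
largest grid value and its neighbours: z(0.710)=7.44484, z(0.715)=7.44500, z(0.720)=7.44439
parabola through these three points peaks at t≈0.714 with z≈7.44503

max z = 7.445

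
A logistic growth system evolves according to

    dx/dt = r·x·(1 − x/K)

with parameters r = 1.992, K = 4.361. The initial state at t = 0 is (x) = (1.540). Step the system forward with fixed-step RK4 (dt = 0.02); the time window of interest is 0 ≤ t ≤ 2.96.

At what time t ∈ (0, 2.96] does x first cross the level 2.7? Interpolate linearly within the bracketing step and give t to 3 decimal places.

t = 0.548

t=0.000: state=(1.540)
step 1 (dt=0.02): k1=(1.984), k2=(1.996), k3=(1.996), k4=(2.007); state += dt/6·(k1+2k2+2k3+k4)
t=0.020: state=(1.580)
t=0.040: state=(1.620)
t=0.060: state=(1.661)
continuing one RK4 step at a time; state shown every 5 steps (Δt=0.1):
t=0.100: state=(1.744)
t=0.200: state=(1.956)
t=0.300: state=(2.172)
t=0.400: state=(2.389)
t=0.500: state=(2.601)
t=0.540: state=(2.684)
next step: t=0.560: state=(2.725) — x has crossed 2.7
linear interpolation between t=0.540 (2.68407) and t=0.560 (2.72500) → t≈0.548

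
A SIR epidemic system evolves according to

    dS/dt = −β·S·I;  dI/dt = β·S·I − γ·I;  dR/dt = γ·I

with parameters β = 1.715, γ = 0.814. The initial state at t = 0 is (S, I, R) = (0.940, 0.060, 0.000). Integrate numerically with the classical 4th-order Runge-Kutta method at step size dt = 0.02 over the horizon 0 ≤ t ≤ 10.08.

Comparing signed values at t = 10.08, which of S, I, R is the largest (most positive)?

t=0.000: state=(0.940, 0.060, 0.000)
step 1 (dt=0.02): k1=(-0.097, 0.048, 0.049), k2=(-0.097, 0.048, 0.049), k3=(-0.097, 0.048, 0.049), k4=(-0.098, 0.048, 0.050); state += dt/6·(k1+2k2+2k3+k4)
t=0.020: state=(0.938, 0.061, 0.001)
t=0.040: state=(0.936, 0.062, 0.002)
t=0.060: state=(0.934, 0.063, 0.003)
continuing one RK4 step at a time; state shown every 25 steps (Δt=0.5):
t=0.500: state=(0.883, 0.087, 0.030)
t=1.000: state=(0.808, 0.120, 0.072)
t=1.500: state=(0.718, 0.154, 0.128)
t=2.000: state=(0.621, 0.182, 0.197)
t=2.500: state=(0.527, 0.198, 0.274)
t=3.000: state=(0.444, 0.200, 0.356)
t=3.500: state=(0.376, 0.189, 0.435)
t=4.000: state=(0.322, 0.169, 0.509)
t=4.500: state=(0.281, 0.146, 0.573)
t=5.000: state=(0.251, 0.122, 0.627)
t=5.500: state=(0.228, 0.100, 0.672)
t=6.000: state=(0.211, 0.080, 0.709)
t=6.500: state=(0.199, 0.063, 0.738)
t=7.000: state=(0.189, 0.050, 0.761)
t=7.500: state=(0.182, 0.039, 0.779)
t=8.000: state=(0.177, 0.030, 0.793)
t=8.500: state=(0.173, 0.023, 0.804)
t=9.000: state=(0.170, 0.018, 0.812)
t=9.500: state=(0.168, 0.014, 0.819)
t=10.000: state=(0.166, 0.011, 0.824)
t=10.080: state=(0.166, 0.010, 0.824)
compare at T: S=0.166, I=0.010, R=0.824

largest component: R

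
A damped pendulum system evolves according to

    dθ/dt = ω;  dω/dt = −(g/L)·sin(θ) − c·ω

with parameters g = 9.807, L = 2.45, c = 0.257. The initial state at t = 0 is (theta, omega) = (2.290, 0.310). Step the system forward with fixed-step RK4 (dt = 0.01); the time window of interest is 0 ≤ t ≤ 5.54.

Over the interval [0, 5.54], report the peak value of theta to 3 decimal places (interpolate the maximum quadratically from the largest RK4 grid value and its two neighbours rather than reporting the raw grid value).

max theta = 2.306

t=0.000: state=(2.290, 0.310)
step 1 (dt=0.01): k1=(0.310, -3.091), k2=(0.295, -3.083), k3=(0.295, -3.083), k4=(0.279, -3.075); state += dt/6·(k1+2k2+2k3+k4)
t=0.010: state=(2.293, 0.279)
t=0.020: state=(2.296, 0.248)
t=0.030: state=(2.298, 0.218)
continuing one RK4 step at a time; state shown every 20 steps (Δt=0.2):
t=0.200: state=(2.292, -0.287)
t=0.400: state=(2.175, -0.883)
t=0.600: state=(1.936, -1.524)
t=0.800: state=(1.562, -2.210)
t=1.000: state=(1.055, -2.846)
t=1.200: state=(0.441, -3.228)
t=1.400: state=(-0.206, -3.153)
t=1.600: state=(-0.789, -2.620)
t=1.800: state=(-1.236, -1.826)
t=2.000: state=(-1.516, -0.970)
t=2.200: state=(-1.626, -0.141)
t=2.400: state=(-1.575, 0.645)
t=2.600: state=(-1.371, 1.389)
t=2.800: state=(-1.025, 2.045)
t=3.000: state=(-0.566, 2.499)
t=3.200: state=(-0.049, 2.607)
t=3.400: state=(0.450, 2.317)
t=3.600: state=(0.857, 1.723)
t=3.800: state=(1.129, 0.979)
t=4.000: state=(1.247, 0.203)
t=4.200: state=(1.212, -0.546)
t=4.400: state=(1.033, -1.224)
t=4.600: state=(0.731, -1.767)
t=4.800: state=(0.342, -2.077)
t=5.000: state=(-0.079, -2.073)
t=5.200: state=(-0.466, -1.756)
t=5.400: state=(-0.766, -1.212)
t=5.540: state=(-0.904, -0.759)
largest grid value and its neighbours: theta(0.090)=2.30555, theta(0.100)=2.30578, theta(0.110)=2.30571
parabola through these three points peaks at t≈0.103 with theta≈2.30579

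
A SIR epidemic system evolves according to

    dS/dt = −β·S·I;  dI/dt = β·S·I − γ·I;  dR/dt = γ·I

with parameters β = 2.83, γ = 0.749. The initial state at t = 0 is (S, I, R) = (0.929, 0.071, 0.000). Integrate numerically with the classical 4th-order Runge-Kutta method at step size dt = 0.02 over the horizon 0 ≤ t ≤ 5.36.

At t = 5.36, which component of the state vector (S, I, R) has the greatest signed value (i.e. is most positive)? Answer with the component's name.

t=0.000: state=(0.929, 0.071, 0.000)
step 1 (dt=0.02): k1=(-0.187, 0.133, 0.053), k2=(-0.190, 0.136, 0.054), k3=(-0.190, 0.136, 0.054), k4=(-0.193, 0.138, 0.055); state += dt/6·(k1+2k2+2k3+k4)
t=0.020: state=(0.925, 0.074, 0.001)
t=0.040: state=(0.921, 0.077, 0.002)
t=0.060: state=(0.917, 0.079, 0.003)
continuing one RK4 step at a time; state shown every 10 steps (Δt=0.2):
t=0.200: state=(0.885, 0.102, 0.013)
t=0.400: state=(0.826, 0.143, 0.031)
t=0.600: state=(0.752, 0.192, 0.056)
t=0.800: state=(0.664, 0.247, 0.089)
t=1.000: state=(0.568, 0.302, 0.130)
t=1.200: state=(0.472, 0.349, 0.179)
t=1.400: state=(0.384, 0.382, 0.234)
t=1.600: state=(0.307, 0.400, 0.293)
t=1.800: state=(0.245, 0.402, 0.353)
t=2.000: state=(0.195, 0.392, 0.413)
t=2.200: state=(0.157, 0.373, 0.470)
t=2.400: state=(0.128, 0.348, 0.524)
t=2.600: state=(0.106, 0.320, 0.574)
t=2.800: state=(0.089, 0.291, 0.620)
t=3.000: state=(0.076, 0.262, 0.661)
t=3.200: state=(0.066, 0.235, 0.698)
t=3.400: state=(0.059, 0.210, 0.732)
t=3.600: state=(0.052, 0.186, 0.761)
t=3.800: state=(0.047, 0.165, 0.788)
t=4.000: state=(0.043, 0.146, 0.811)
t=4.200: state=(0.040, 0.128, 0.831)
t=4.400: state=(0.038, 0.113, 0.849)
t=4.600: state=(0.035, 0.099, 0.865)
t=4.800: state=(0.034, 0.087, 0.879)
t=5.000: state=(0.032, 0.076, 0.892)
t=5.200: state=(0.031, 0.067, 0.902)
t=5.360: state=(0.030, 0.060, 0.910)
compare at T: S=0.030, I=0.060, R=0.910

largest component: R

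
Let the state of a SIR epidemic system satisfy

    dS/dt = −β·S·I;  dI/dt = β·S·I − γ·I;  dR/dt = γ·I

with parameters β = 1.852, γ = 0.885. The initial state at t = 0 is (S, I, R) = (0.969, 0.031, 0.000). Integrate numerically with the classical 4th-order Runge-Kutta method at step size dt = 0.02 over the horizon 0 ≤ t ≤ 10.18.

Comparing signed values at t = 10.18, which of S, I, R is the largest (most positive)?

t=0.000: state=(0.969, 0.031, 0.000)
step 1 (dt=0.02): k1=(-0.056, 0.028, 0.027), k2=(-0.056, 0.028, 0.028), k3=(-0.056, 0.028, 0.028), k4=(-0.057, 0.029, 0.028); state += dt/6·(k1+2k2+2k3+k4)
t=0.020: state=(0.968, 0.032, 0.001)
t=0.040: state=(0.967, 0.032, 0.001)
t=0.060: state=(0.966, 0.033, 0.002)
continuing one RK4 step at a time; state shown every 25 steps (Δt=0.5):
t=0.500: state=(0.935, 0.048, 0.017)
t=1.000: state=(0.885, 0.072, 0.044)
t=1.500: state=(0.817, 0.102, 0.082)
t=2.000: state=(0.732, 0.134, 0.134)
t=2.500: state=(0.638, 0.162, 0.200)
t=3.000: state=(0.544, 0.180, 0.276)
t=3.500: state=(0.459, 0.184, 0.357)
t=4.000: state=(0.388, 0.175, 0.437)
t=4.500: state=(0.333, 0.157, 0.510)
t=5.000: state=(0.291, 0.134, 0.575)
t=5.500: state=(0.260, 0.111, 0.629)
t=6.000: state=(0.237, 0.090, 0.673)
t=6.500: state=(0.220, 0.071, 0.709)
t=7.000: state=(0.207, 0.056, 0.737)
t=7.500: state=(0.198, 0.043, 0.759)
t=8.000: state=(0.191, 0.033, 0.776)
t=8.500: state=(0.186, 0.025, 0.788)
t=9.000: state=(0.182, 0.019, 0.798)
t=9.500: state=(0.179, 0.015, 0.806)
t=10.000: state=(0.177, 0.011, 0.812)
t=10.180: state=(0.177, 0.010, 0.813)
compare at T: S=0.177, I=0.010, R=0.813

largest component: R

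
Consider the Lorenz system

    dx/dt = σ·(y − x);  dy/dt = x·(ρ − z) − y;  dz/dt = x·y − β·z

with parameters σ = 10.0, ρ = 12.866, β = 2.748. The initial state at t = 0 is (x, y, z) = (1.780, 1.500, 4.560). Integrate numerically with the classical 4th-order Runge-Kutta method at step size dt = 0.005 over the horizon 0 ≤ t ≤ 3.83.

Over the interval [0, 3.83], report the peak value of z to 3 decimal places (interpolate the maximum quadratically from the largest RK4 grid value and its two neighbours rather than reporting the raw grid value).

max z = 17.670

t=0.000: state=(1.780, 1.500, 4.560)
step 1 (dt=0.005): k1=(-2.800, 13.285, -9.861), k2=(-2.398, 13.237, -9.745), k3=(-2.409, 13.245, -9.744), k4=(-2.017, 13.205, -9.628); state += dt/6·(k1+2k2+2k3+k4)
t=0.005: state=(1.768, 1.566, 4.511)
t=0.010: state=(1.760, 1.632, 4.464)
t=0.015: state=(1.755, 1.698, 4.417)
continuing one RK4 step at a time; state shown every 40 steps (Δt=0.2):
t=0.200: state=(3.303, 4.920, 3.829)
t=0.400: state=(8.036, 10.579, 9.696)
t=0.600: state=(7.912, 5.038, 17.596)
t=0.800: state=(2.947, 1.681, 12.212)
t=1.000: state=(2.313, 2.685, 7.796)
t=1.200: state=(4.128, 5.601, 6.528)
t=1.400: state=(7.689, 9.197, 11.236)
t=1.600: state=(7.125, 5.212, 15.834)
t=1.800: state=(3.803, 2.923, 11.985)
t=2.000: state=(3.591, 4.123, 8.732)
t=2.200: state=(5.585, 6.923, 9.012)
t=2.400: state=(7.534, 7.626, 13.434)
t=2.600: state=(5.766, 4.470, 13.967)
t=2.800: state=(4.173, 3.984, 10.935)
t=3.000: state=(4.819, 5.564, 9.512)
t=3.200: state=(6.538, 7.245, 11.398)
t=3.400: state=(6.608, 5.958, 13.695)
t=3.600: state=(5.065, 4.483, 12.338)
t=3.800: state=(4.763, 5.022, 10.521)
t=3.830: state=(4.856, 5.216, 10.397)
largest grid value and its neighbours: z(0.580)=17.66748, z(0.585)=17.66869, z(0.590)=17.65674
parabola through these three points peaks at t≈0.583 with z≈17.66979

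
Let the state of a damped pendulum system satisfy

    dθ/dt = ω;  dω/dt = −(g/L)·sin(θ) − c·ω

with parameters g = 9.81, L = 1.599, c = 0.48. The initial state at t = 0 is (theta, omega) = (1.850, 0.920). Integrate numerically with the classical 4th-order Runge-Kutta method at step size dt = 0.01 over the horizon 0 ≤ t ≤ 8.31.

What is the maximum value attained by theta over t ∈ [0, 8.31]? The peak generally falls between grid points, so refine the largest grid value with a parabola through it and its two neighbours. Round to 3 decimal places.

max theta = 1.919

t=0.000: state=(1.850, 0.920)
step 1 (dt=0.01): k1=(0.920, -6.339), k2=(0.888, -6.316), k3=(0.888, -6.316), k4=(0.857, -6.294); state += dt/6·(k1+2k2+2k3+k4)
t=0.010: state=(1.859, 0.857)
t=0.020: state=(1.867, 0.794)
t=0.030: state=(1.875, 0.732)
continuing one RK4 step at a time; state shown every 50 steps (Δt=0.5):
t=0.500: state=(1.584, -1.901)
t=1.000: state=(0.123, -3.427)
t=1.500: state=(-1.140, -1.187)
t=2.000: state=(-1.004, 1.588)
t=2.500: state=(0.123, 2.375)
t=3.000: state=(0.869, 0.368)
t=3.500: state=(0.510, -1.587)
t=4.000: state=(-0.344, -1.398)
t=4.500: state=(-0.619, 0.347)
t=5.000: state=(-0.129, 1.339)
t=5.500: state=(0.407, 0.561)
t=6.000: state=(0.352, -0.700)
t=6.500: state=(-0.104, -0.881)
t=7.000: state=(-0.339, 0.020)
t=7.500: state=(-0.124, 0.705)
t=8.000: state=(0.193, 0.408)
t=8.310: state=(0.248, -0.057)
largest grid value and its neighbours: theta(0.140)=1.91862, theta(0.150)=1.91906, theta(0.160)=1.91892
parabola through these three points peaks at t≈0.153 with theta≈1.91908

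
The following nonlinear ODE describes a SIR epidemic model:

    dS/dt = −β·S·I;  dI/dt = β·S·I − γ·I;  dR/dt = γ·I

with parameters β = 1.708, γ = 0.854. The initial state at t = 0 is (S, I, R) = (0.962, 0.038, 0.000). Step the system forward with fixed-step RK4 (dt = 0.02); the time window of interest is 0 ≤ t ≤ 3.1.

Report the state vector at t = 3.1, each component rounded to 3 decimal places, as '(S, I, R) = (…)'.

t=0.000: state=(0.962, 0.038, 0.000)
step 1 (dt=0.02): k1=(-0.062, 0.030, 0.032), k2=(-0.063, 0.030, 0.033), k3=(-0.063, 0.030, 0.033), k4=(-0.063, 0.030, 0.033); state += dt/6·(k1+2k2+2k3+k4)
t=0.020: state=(0.961, 0.039, 0.001)
t=0.040: state=(0.959, 0.039, 0.001)
t=0.060: state=(0.958, 0.040, 0.002)
continuing one RK4 step at a time; state shown every 10 steps (Δt=0.2):
t=0.200: state=(0.949, 0.044, 0.007)
t=0.400: state=(0.933, 0.052, 0.015)
t=0.600: state=(0.916, 0.060, 0.025)
t=0.800: state=(0.896, 0.069, 0.036)
t=1.000: state=(0.874, 0.078, 0.048)
t=1.200: state=(0.849, 0.088, 0.062)
t=1.400: state=(0.822, 0.099, 0.078)
t=1.600: state=(0.793, 0.110, 0.096)
t=1.800: state=(0.763, 0.121, 0.116)
t=2.000: state=(0.730, 0.132, 0.138)
t=2.200: state=(0.697, 0.142, 0.161)
t=2.400: state=(0.663, 0.151, 0.186)
t=2.600: state=(0.629, 0.159, 0.213)
t=2.800: state=(0.595, 0.165, 0.240)
t=3.000: state=(0.562, 0.169, 0.269)
t=3.100: state=(0.546, 0.171, 0.283)

(S, I, R) = (0.546, 0.171, 0.283)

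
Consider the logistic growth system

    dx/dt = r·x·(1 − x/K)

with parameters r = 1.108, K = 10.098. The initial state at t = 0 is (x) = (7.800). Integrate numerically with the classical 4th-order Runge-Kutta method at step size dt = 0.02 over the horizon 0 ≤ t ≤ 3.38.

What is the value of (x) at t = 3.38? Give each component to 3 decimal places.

(x) = (10.028)

t=0.000: state=(7.800)
step 1 (dt=0.02): k1=(1.967), k2=(1.955), k3=(1.955), k4=(1.943); state += dt/6·(k1+2k2+2k3+k4)
t=0.020: state=(7.839)
t=0.040: state=(7.878)
t=0.060: state=(7.916)
continuing one RK4 step at a time; state shown every 10 steps (Δt=0.2):
t=0.200: state=(8.170)
t=0.400: state=(8.492)
t=0.600: state=(8.769)
t=0.800: state=(9.005)
t=1.000: state=(9.203)
t=1.200: state=(9.368)
t=1.400: state=(9.504)
t=1.600: state=(9.617)
t=1.800: state=(9.709)
t=2.000: state=(9.784)
t=2.200: state=(9.845)
t=2.400: state=(9.894)
t=2.600: state=(9.934)
t=2.800: state=(9.966)
t=3.000: state=(9.992)
t=3.200: state=(10.013)
t=3.380: state=(10.028)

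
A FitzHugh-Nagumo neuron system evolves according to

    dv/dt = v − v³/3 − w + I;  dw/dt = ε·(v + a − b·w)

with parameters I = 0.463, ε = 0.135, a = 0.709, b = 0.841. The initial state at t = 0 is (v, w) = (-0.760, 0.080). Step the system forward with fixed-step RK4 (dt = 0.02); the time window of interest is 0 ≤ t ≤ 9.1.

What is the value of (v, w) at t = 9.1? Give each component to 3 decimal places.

t=0.000: state=(-0.760, 0.080)
step 1 (dt=0.02): k1=(-0.231, -0.016), k2=(-0.231, -0.016), k3=(-0.231, -0.016), k4=(-0.232, -0.017); state += dt/6·(k1+2k2+2k3+k4)
t=0.020: state=(-0.765, 0.080)
t=0.040: state=(-0.769, 0.079)
t=0.060: state=(-0.774, 0.079)
continuing one RK4 step at a time; state shown every 25 steps (Δt=0.5):
t=0.500: state=(-0.884, 0.068)
t=1.000: state=(-1.013, 0.049)
t=1.500: state=(-1.129, 0.022)
t=2.000: state=(-1.218, -0.010)
t=2.500: state=(-1.273, -0.045)
t=3.000: state=(-1.298, -0.080)
t=3.500: state=(-1.301, -0.115)
t=4.000: state=(-1.289, -0.147)
t=4.500: state=(-1.268, -0.176)
t=5.000: state=(-1.240, -0.202)
t=5.500: state=(-1.208, -0.225)
t=6.000: state=(-1.173, -0.244)
t=6.500: state=(-1.136, -0.260)
t=7.000: state=(-1.098, -0.272)
t=7.500: state=(-1.058, -0.281)
t=8.000: state=(-1.017, -0.287)
t=8.500: state=(-0.974, -0.290)
t=9.000: state=(-0.929, -0.290)
t=9.100: state=(-0.920, -0.290)

(v, w) = (-0.920, -0.290)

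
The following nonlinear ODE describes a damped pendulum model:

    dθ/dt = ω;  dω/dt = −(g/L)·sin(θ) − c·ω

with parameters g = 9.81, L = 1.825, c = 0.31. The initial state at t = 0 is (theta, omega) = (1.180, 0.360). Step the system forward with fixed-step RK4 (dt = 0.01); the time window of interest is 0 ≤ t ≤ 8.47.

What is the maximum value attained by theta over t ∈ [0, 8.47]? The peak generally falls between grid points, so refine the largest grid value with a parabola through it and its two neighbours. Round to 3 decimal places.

max theta = 1.193

t=0.000: state=(1.180, 0.360)
step 1 (dt=0.01): k1=(0.360, -5.082), k2=(0.335, -5.077), k3=(0.335, -5.077), k4=(0.309, -5.073); state += dt/6·(k1+2k2+2k3+k4)
t=0.010: state=(1.183, 0.309)
t=0.020: state=(1.186, 0.259)
t=0.030: state=(1.189, 0.208)
continuing one RK4 step at a time; state shown every 50 steps (Δt=0.5):
t=0.500: state=(0.769, -1.849)
t=1.000: state=(-0.334, -2.082)
t=1.500: state=(-0.934, -0.159)
t=2.000: state=(-0.520, 1.632)
t=2.500: state=(0.371, 1.538)
t=3.000: state=(0.742, -0.148)
t=3.500: state=(0.291, -1.449)
t=4.000: state=(-0.406, -1.034)
t=4.500: state=(-0.567, 0.414)
t=5.000: state=(-0.101, 1.229)
t=5.500: state=(0.408, 0.594)
t=6.000: state=(0.402, -0.584)
t=6.500: state=(-0.039, -0.971)
t=7.000: state=(-0.373, -0.237)
t=7.500: state=(-0.252, 0.647)
t=8.000: state=(0.128, 0.700)
t=8.470: state=(0.313, 0.025)
largest grid value and its neighbours: theta(0.060)=1.19249, theta(0.070)=1.19281, theta(0.080)=1.19263
parabola through these three points peaks at t≈0.071 with theta≈1.19281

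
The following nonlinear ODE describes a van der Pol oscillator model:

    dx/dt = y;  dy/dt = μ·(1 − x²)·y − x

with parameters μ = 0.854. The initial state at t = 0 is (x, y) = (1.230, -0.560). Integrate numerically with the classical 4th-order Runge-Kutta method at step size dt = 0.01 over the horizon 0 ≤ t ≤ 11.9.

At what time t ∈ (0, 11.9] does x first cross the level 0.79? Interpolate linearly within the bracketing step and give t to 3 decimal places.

t = 0.535

t=0.000: state=(1.230, -0.560)
step 1 (dt=0.01): k1=(-0.560, -0.985), k2=(-0.565, -0.983), k3=(-0.565, -0.983), k4=(-0.570, -0.982); state += dt/6·(k1+2k2+2k3+k4)
t=0.010: state=(1.224, -0.570)
t=0.020: state=(1.219, -0.580)
t=0.030: state=(1.213, -0.589)
continuing one RK4 step at a time; state shown every 50 steps (Δt=0.5):
t=0.500: state=(0.828, -1.060)
t=0.530: state=(0.795, -1.094)
next step: t=0.540: state=(0.784, -1.105) — x has crossed 0.79
linear interpolation between t=0.530 (0.79538) and t=0.540 (0.78439) → t≈0.535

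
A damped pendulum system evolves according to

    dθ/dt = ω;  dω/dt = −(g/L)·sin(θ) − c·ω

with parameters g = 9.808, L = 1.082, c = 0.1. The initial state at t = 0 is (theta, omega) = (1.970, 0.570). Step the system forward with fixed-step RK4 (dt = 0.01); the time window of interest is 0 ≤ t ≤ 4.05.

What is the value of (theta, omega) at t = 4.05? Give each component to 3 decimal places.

t=0.000: state=(1.970, 0.570)
step 1 (dt=0.01): k1=(0.570, -8.409), k2=(0.528, -8.395), k3=(0.528, -8.395), k4=(0.486, -8.382); state += dt/6·(k1+2k2+2k3+k4)
t=0.010: state=(1.975, 0.486)
t=0.020: state=(1.980, 0.402)
t=0.030: state=(1.983, 0.319)
continuing one RK4 step at a time; state shown every 20 steps (Δt=0.2):
t=0.200: state=(1.918, -1.094)
t=0.400: state=(1.527, -2.827)
t=0.600: state=(0.796, -4.398)
t=0.800: state=(-0.157, -4.863)
t=1.000: state=(-1.041, -3.758)
t=1.200: state=(-1.615, -1.953)
t=1.400: state=(-1.824, -0.152)
t=1.600: state=(-1.679, 1.605)
t=1.800: state=(-1.182, 3.339)
t=2.000: state=(-0.379, 4.525)
t=2.200: state=(0.530, 4.294)
t=2.400: state=(1.254, 2.814)
t=2.600: state=(1.634, 0.982)
t=2.800: state=(1.649, -0.823)
t=3.000: state=(1.307, -2.589)
t=3.200: state=(0.635, -4.014)
t=3.400: state=(-0.221, -4.298)
t=3.600: state=(-0.988, -3.188)
t=3.800: state=(-1.455, -1.437)
t=4.000: state=(-1.559, 0.385)
t=4.050: state=(-1.529, 0.835)

(theta, omega) = (-1.529, 0.835)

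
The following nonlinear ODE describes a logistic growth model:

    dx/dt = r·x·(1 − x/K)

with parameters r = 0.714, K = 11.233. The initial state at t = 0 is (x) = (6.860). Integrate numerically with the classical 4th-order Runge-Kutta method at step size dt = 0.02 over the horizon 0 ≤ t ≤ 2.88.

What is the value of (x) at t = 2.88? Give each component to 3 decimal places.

t=0.000: state=(6.860)
step 1 (dt=0.02): k1=(1.907), k2=(1.904), k3=(1.904), k4=(1.901); state += dt/6·(k1+2k2+2k3+k4)
t=0.020: state=(6.898)
t=0.040: state=(6.936)
t=0.060: state=(6.974)
continuing one RK4 step at a time; state shown every 5 steps (Δt=0.1):
t=0.100: state=(7.049)
t=0.200: state=(7.235)
t=0.300: state=(7.417)
t=0.400: state=(7.595)
t=0.500: state=(7.768)
t=0.600: state=(7.937)
t=0.700: state=(8.100)
t=0.800: state=(8.259)
t=0.900: state=(8.413)
t=1.000: state=(8.561)
t=1.100: state=(8.703)
t=1.200: state=(8.841)
t=1.300: state=(8.972)
t=1.400: state=(9.098)
t=1.500: state=(9.219)
t=1.600: state=(9.335)
t=1.700: state=(9.445)
t=1.800: state=(9.549)
t=1.900: state=(9.649)
t=2.000: state=(9.744)
t=2.100: state=(9.833)
t=2.200: state=(9.919)
t=2.300: state=(9.999)
t=2.400: state=(10.076)
t=2.500: state=(10.148)
t=2.600: state=(10.216)
t=2.700: state=(10.280)
t=2.800: state=(10.340)
t=2.880: state=(10.386)

(x) = (10.386)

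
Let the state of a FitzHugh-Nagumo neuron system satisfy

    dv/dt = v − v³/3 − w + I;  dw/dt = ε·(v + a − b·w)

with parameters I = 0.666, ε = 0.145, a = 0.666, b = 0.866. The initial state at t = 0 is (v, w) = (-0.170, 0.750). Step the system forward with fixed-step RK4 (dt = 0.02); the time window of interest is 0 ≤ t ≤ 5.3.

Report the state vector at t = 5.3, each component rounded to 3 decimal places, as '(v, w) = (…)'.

(v, w) = (-1.406, 0.081)

t=0.000: state=(-0.170, 0.750)
step 1 (dt=0.02): k1=(-0.252, -0.022), k2=(-0.255, -0.023), k3=(-0.255, -0.023), k4=(-0.257, -0.023); state += dt/6·(k1+2k2+2k3+k4)
t=0.020: state=(-0.175, 0.750)
t=0.040: state=(-0.180, 0.749)
t=0.060: state=(-0.186, 0.749)
continuing one RK4 step at a time; state shown every 10 steps (Δt=0.2):
t=0.200: state=(-0.225, 0.745)
t=0.400: state=(-0.290, 0.738)
t=0.600: state=(-0.367, 0.729)
t=0.800: state=(-0.456, 0.719)
t=1.000: state=(-0.558, 0.705)
t=1.200: state=(-0.672, 0.689)
t=1.400: state=(-0.795, 0.670)
t=1.600: state=(-0.923, 0.648)
t=1.800: state=(-1.050, 0.623)
t=2.000: state=(-1.169, 0.595)
t=2.200: state=(-1.274, 0.564)
t=2.400: state=(-1.361, 0.531)
t=2.600: state=(-1.428, 0.497)
t=2.800: state=(-1.477, 0.462)
t=3.000: state=(-1.509, 0.427)
t=3.200: state=(-1.528, 0.392)
t=3.400: state=(-1.536, 0.358)
t=3.600: state=(-1.536, 0.324)
t=3.800: state=(-1.531, 0.291)
t=4.000: state=(-1.521, 0.259)
t=4.200: state=(-1.508, 0.228)
t=4.400: state=(-1.492, 0.199)
t=4.600: state=(-1.475, 0.170)
t=4.800: state=(-1.456, 0.143)
t=5.000: state=(-1.437, 0.117)
t=5.200: state=(-1.416, 0.093)
t=5.300: state=(-1.406, 0.081)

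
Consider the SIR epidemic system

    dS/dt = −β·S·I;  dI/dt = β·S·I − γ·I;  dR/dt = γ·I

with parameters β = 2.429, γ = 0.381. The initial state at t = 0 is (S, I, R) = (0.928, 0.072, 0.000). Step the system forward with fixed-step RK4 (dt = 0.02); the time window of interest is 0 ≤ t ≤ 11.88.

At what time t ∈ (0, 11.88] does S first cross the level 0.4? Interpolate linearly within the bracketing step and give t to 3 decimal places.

t=0.000: state=(0.928, 0.072, 0.000)
step 1 (dt=0.02): k1=(-0.162, 0.135, 0.027), k2=(-0.165, 0.137, 0.028), k3=(-0.165, 0.137, 0.028), k4=(-0.168, 0.139, 0.028); state += dt/6·(k1+2k2+2k3+k4)
t=0.020: state=(0.925, 0.075, 0.001)
t=0.040: state=(0.921, 0.078, 0.001)
t=0.060: state=(0.918, 0.081, 0.002)
continuing one RK4 step at a time; state shown every 25 steps (Δt=0.5):
t=0.500: state=(0.806, 0.172, 0.022)
t=1.000: state=(0.595, 0.335, 0.070)
t=1.400: state=(0.402, 0.467, 0.131)
next step: t=1.420: state=(0.393, 0.472, 0.135) — S has crossed 0.4
linear interpolation between t=1.400 (0.40169) and t=1.420 (0.39263) → t≈1.404

t = 1.404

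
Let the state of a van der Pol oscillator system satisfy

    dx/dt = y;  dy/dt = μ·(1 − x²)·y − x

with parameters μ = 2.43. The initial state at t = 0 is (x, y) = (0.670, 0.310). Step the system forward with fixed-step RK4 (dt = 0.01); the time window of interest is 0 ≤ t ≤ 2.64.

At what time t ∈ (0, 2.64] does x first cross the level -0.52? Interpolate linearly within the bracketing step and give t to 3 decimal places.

t = 1.868

t=0.000: state=(0.670, 0.310)
step 1 (dt=0.01): k1=(0.310, -0.255), k2=(0.309, -0.260), k3=(0.309, -0.260), k4=(0.307, -0.265); state += dt/6·(k1+2k2+2k3+k4)
t=0.010: state=(0.673, 0.307)
t=0.020: state=(0.676, 0.305)
t=0.030: state=(0.679, 0.302)
continuing one RK4 step at a time; state shown every 10 steps (Δt=0.1):
t=0.100: state=(0.700, 0.280)
t=0.200: state=(0.726, 0.239)
t=0.300: state=(0.747, 0.190)
t=0.400: state=(0.763, 0.131)
t=0.500: state=(0.773, 0.064)
t=0.600: state=(0.776, -0.011)
t=0.700: state=(0.771, -0.093)
t=0.800: state=(0.757, -0.184)
t=0.900: state=(0.734, -0.284)
t=1.000: state=(0.700, -0.395)
t=1.100: state=(0.654, -0.523)
t=1.200: state=(0.594, -0.674)
t=1.300: state=(0.518, -0.858)
t=1.400: state=(0.421, -1.088)
t=1.500: state=(0.298, -1.384)
t=1.600: state=(0.141, -1.769)
t=1.700: state=(-0.059, -2.258)
t=1.800: state=(-0.313, -2.832)
t=1.860: state=(-0.494, -3.174)
next step: t=1.870: state=(-0.526, -3.227) — x has crossed -0.52
linear interpolation between t=1.860 (-0.49355) and t=1.870 (-0.52555) → t≈1.868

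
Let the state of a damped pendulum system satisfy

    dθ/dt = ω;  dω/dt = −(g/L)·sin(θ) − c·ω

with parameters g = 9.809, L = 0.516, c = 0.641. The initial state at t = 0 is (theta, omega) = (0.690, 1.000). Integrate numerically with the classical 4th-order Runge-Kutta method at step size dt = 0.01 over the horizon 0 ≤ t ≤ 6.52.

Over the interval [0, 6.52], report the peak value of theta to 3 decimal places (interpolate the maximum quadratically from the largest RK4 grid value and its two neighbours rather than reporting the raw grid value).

max theta = 0.729

t=0.000: state=(0.690, 1.000)
step 1 (dt=0.01): k1=(1.000, -12.741), k2=(0.936, -12.774), k3=(0.936, -12.769), k4=(0.872, -12.796); state += dt/6·(k1+2k2+2k3+k4)
t=0.010: state=(0.699, 0.872)
t=0.020: state=(0.707, 0.744)
t=0.030: state=(0.714, 0.616)
continuing one RK4 step at a time; state shown every 25 steps (Δt=0.25):
t=0.250: state=(0.555, -1.914)
t=0.500: state=(-0.082, -2.671)
t=0.750: state=(-0.545, -0.736)
t=1.000: state=(-0.420, 1.591)
t=1.250: state=(0.091, 2.079)
t=1.500: state=(0.437, 0.466)
t=1.750: state=(0.308, -1.350)
t=2.000: state=(-0.102, -1.598)
t=2.250: state=(-0.351, -0.240)
t=2.500: state=(-0.220, 1.148)
t=2.750: state=(0.108, 1.210)
t=3.000: state=(0.281, 0.070)
t=3.250: state=(0.152, -0.970)
t=3.500: state=(-0.108, -0.901)
t=3.750: state=(-0.223, 0.047)
t=4.000: state=(-0.101, 0.809)
t=4.250: state=(0.103, 0.658)
t=4.500: state=(0.174, -0.121)
t=4.750: state=(0.063, -0.666)
t=5.000: state=(-0.094, -0.470)
t=5.250: state=(-0.135, 0.162)
t=5.500: state=(-0.036, 0.541)
t=5.750: state=(0.084, 0.327)
t=6.000: state=(0.103, -0.180)
t=6.250: state=(0.017, -0.433)
t=6.500: state=(-0.073, -0.219)
t=6.520: state=(-0.077, -0.188)
largest grid value and its neighbours: theta(0.070)=0.72861, theta(0.080)=0.72901, theta(0.090)=0.72814
parabola through these three points peaks at t≈0.078 with theta≈0.72903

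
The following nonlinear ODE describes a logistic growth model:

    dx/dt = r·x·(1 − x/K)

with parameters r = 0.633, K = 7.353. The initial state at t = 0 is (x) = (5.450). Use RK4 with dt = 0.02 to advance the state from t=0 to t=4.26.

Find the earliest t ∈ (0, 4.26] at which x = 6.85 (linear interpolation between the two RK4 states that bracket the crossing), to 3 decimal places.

t = 2.463

t=0.000: state=(5.450)
step 1 (dt=0.02): k1=(0.893), k2=(0.890), k3=(0.890), k4=(0.887); state += dt/6·(k1+2k2+2k3+k4)
t=0.020: state=(5.468)
t=0.040: state=(5.485)
t=0.060: state=(5.503)
continuing one RK4 step at a time; state shown every 10 steps (Δt=0.2):
t=0.200: state=(5.623)
t=0.400: state=(5.785)
t=0.600: state=(5.935)
t=0.800: state=(6.075)
t=1.000: state=(6.203)
t=1.200: state=(6.320)
t=1.400: state=(6.428)
t=1.600: state=(6.525)
t=1.800: state=(6.614)
t=2.000: state=(6.694)
t=2.200: state=(6.766)
t=2.400: state=(6.831)
t=2.460: state=(6.849)
next step: t=2.480: state=(6.855) — x has crossed 6.85
linear interpolation between t=2.460 (6.84904) and t=2.480 (6.85495) → t≈2.463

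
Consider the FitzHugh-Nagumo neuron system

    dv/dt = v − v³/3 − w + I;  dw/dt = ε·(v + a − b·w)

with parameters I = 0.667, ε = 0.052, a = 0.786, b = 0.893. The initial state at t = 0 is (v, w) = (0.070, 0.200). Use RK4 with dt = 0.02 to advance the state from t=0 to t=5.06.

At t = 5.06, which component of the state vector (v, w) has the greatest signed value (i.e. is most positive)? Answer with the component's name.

largest component: v

t=0.000: state=(0.070, 0.200)
step 1 (dt=0.02): k1=(0.537, 0.035), k2=(0.542, 0.035), k3=(0.542, 0.035), k4=(0.547, 0.036); state += dt/6·(k1+2k2+2k3+k4)
t=0.020: state=(0.081, 0.201)
t=0.040: state=(0.092, 0.201)
t=0.060: state=(0.103, 0.202)
continuing one RK4 step at a time; state shown every 10 steps (Δt=0.2):
t=0.200: state=(0.188, 0.208)
t=0.400: state=(0.329, 0.216)
t=0.600: state=(0.495, 0.227)
t=0.800: state=(0.686, 0.239)
t=1.000: state=(0.895, 0.253)
t=1.200: state=(1.108, 0.269)
t=1.400: state=(1.309, 0.287)
t=1.600: state=(1.480, 0.307)
t=1.800: state=(1.611, 0.329)
t=2.000: state=(1.703, 0.351)
t=2.200: state=(1.763, 0.374)
t=2.400: state=(1.798, 0.397)
t=2.600: state=(1.817, 0.420)
t=2.800: state=(1.825, 0.443)
t=3.000: state=(1.827, 0.466)
t=3.200: state=(1.824, 0.489)
t=3.400: state=(1.819, 0.511)
t=3.600: state=(1.812, 0.534)
t=3.800: state=(1.804, 0.556)
t=4.000: state=(1.795, 0.577)
t=4.200: state=(1.786, 0.599)
t=4.400: state=(1.777, 0.620)
t=4.600: state=(1.768, 0.640)
t=4.800: state=(1.758, 0.661)
t=5.000: state=(1.749, 0.681)
t=5.060: state=(1.746, 0.687)
compare at T: v=1.746, w=0.687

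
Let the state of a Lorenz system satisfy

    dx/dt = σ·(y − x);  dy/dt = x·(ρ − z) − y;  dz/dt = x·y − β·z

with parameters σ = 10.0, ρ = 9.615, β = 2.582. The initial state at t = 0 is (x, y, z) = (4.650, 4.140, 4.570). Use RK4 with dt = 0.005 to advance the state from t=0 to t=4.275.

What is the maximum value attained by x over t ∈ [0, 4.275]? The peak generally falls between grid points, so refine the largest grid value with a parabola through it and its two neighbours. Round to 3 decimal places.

max x = 6.598

t=0.000: state=(4.650, 4.140, 4.570)
step 1 (dt=0.005): k1=(-5.100, 19.319, 7.451), k2=(-4.490, 19.120, 7.574), k3=(-4.510, 19.127, 7.578), k4=(-3.918, 18.935, 7.703); state += dt/6·(k1+2k2+2k3+k4)
t=0.005: state=(4.627, 4.236, 4.608)
t=0.010: state=(4.611, 4.329, 4.647)
t=0.015: state=(4.599, 4.421, 4.688)
continuing one RK4 step at a time; state shown every 40 steps (Δt=0.2):
t=0.200: state=(5.911, 6.843, 7.425)
t=0.400: state=(6.345, 5.672, 11.032)
t=0.600: state=(4.313, 3.370, 10.151)
t=0.800: state=(3.284, 3.185, 7.827)
t=1.000: state=(3.711, 4.187, 6.632)
t=1.200: state=(4.939, 5.590, 7.355)
t=1.400: state=(5.734, 5.745, 9.398)
t=1.600: state=(5.019, 4.447, 9.925)
t=1.800: state=(4.093, 3.829, 8.726)
t=2.000: state=(4.034, 4.216, 7.683)
t=2.200: state=(4.649, 5.022, 7.742)
t=2.400: state=(5.226, 5.357, 8.750)
t=2.600: state=(5.066, 4.813, 9.376)
t=2.800: state=(4.513, 4.285, 8.933)
t=3.000: state=(4.313, 4.346, 8.239)
t=3.200: state=(4.578, 4.776, 8.079)
t=3.400: state=(4.941, 5.063, 8.536)
t=3.600: state=(4.969, 4.878, 8.990)
t=3.800: state=(4.690, 4.543, 8.898)
t=4.000: state=(4.503, 4.479, 8.505)
t=4.200: state=(4.589, 4.685, 8.314)
t=4.275: state=(4.667, 4.777, 8.344)
largest grid value and its neighbours: x(0.320)=6.59515, x(0.325)=6.59757, x(0.330)=6.59753
parabola through these three points peaks at t≈0.327 with x≈6.59785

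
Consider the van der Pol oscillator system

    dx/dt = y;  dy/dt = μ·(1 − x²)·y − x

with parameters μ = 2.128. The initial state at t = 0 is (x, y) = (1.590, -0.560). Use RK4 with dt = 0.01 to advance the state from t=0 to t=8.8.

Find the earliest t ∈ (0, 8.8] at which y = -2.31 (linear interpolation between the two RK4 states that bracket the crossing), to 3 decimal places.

t = 1.501

t=0.000: state=(1.590, -0.560)
step 1 (dt=0.01): k1=(-0.560, 0.231), k2=(-0.559, 0.219), k3=(-0.559, 0.220), k4=(-0.558, 0.208); state += dt/6·(k1+2k2+2k3+k4)
t=0.010: state=(1.584, -0.558)
t=0.020: state=(1.579, -0.556)
t=0.030: state=(1.573, -0.554)
continuing one RK4 step at a time; state shown every 50 steps (Δt=0.5):
t=0.500: state=(1.307, -0.620)
t=1.000: state=(0.925, -0.976)
t=1.500: state=(0.181, -2.306)
next step: t=1.510: state=(0.157, -2.356) — y has crossed -2.31
linear interpolation between t=1.500 (-2.30599) and t=1.510 (-2.35586) → t≈1.501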